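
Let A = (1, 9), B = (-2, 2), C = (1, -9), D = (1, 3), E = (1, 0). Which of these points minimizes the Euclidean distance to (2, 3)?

Distances: d(A) ≈ 6.0828, d(B) ≈ 4.1231, d(C) ≈ 12.0416, d(D) = 1, d(E) ≈ 3.1623. Nearest: D = (1, 3) with distance 1.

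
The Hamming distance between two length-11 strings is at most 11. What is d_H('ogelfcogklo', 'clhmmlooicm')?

Differing positions: 1, 2, 3, 4, 5, 6, 8, 9, 10, 11. Hamming distance = 10. The maximum possible Hamming distance for length-11 strings is 11, so d_H/11 = 10/11 ≈ 0.9091.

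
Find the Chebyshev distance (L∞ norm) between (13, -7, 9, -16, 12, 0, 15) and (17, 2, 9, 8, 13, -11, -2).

max(|x_i - y_i|) = max(|13 - 17|, |-7 - 2|, |9 - 9|, |-16 - 8|, |12 - 13|, |0 - (-11)|, |15 - (-2)|) = max(4, 9, 0, 24, 1, 11, 17) = 24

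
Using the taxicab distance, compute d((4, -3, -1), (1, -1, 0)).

Σ|x_i - y_i| = |4 - 1| + |-3 - (-1)| + |-1 - 0| = 3 + 2 + 1 = 6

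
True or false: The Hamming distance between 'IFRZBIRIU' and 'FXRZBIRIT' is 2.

Differing positions: 1, 2, 9. Hamming distance = 3, so the claim that d_H = 2 is false.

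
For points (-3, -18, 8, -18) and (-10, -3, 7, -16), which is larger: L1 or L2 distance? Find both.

L1 = |-3 - (-10)| + |-18 - (-3)| + |8 - 7| + |-18 - (-16)| = 7 + 15 + 1 + 2 = 25
L2 = √(7² + 15² + 1² + 2²) = √279 ≈ 16.7033
L1 ≥ L2 always (equality iff movement is along one axis); L1 > L2 here.
Ratio L1/L2 = 25/√279 ≈ 1.4967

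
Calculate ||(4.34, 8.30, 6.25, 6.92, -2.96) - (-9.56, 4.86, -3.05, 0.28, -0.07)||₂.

√(Σ(x_i - y_i)²) = √((4.34 - (-9.56))² + (8.3 - 4.86)² + (6.25 - (-3.05))² + (6.92 - 0.28)² + (-2.96 - (-0.07))²)
= √(13.9² + 3.44² + 9.3² + 6.64² + (-2.89)²) = √(193.21 + 11.8336 + 86.49 + 44.0896 + 8.3521) = √343.9753 ≈ 18.5466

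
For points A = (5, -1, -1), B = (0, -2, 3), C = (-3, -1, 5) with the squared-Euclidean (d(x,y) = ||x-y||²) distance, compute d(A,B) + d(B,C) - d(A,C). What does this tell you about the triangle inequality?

d(A,B) = 5² + 1² + 4² = 42, d(B,C) = 3² + 1² + 2² = 14, d(A,C) = 8² + 0² + 6² = 100.
d(A,B) + d(B,C) - d(A,C) = 42 + 14 - 100 = 56 - 100 = -44. This is < 0, so the triangle inequality FAILS for these points (squared-Euclidean is not a metric).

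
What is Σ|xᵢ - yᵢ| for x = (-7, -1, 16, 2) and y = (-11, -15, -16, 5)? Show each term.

Σ|x_i - y_i| = |-7 - (-11)| + |-1 - (-15)| + |16 - (-16)| + |2 - 5| = 4 + 14 + 32 + 3 = 53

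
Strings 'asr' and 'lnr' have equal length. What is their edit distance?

Let D[i][j] be the edit distance between the first i characters of 'asr' and the first j characters of 'lnr', with D[i][0] = i, D[0][j] = j, and D[i][j] = D[i-1][j-1] if the characters match, else 1 + min(D[i-1][j], D[i][j-1], D[i-1][j-1]). Filling the table (rows: prefixes of 'asr', columns: prefixes of 'lnr'):
     ε  l  n  r
  ε  0  1  2  3
  a  1  1  2  3
  s  2  2  2  3
  r  3  3  3  2
The bottom-right entry gives D[3][3] = 2, so no sequence of fewer than 2 edits works. Backtracking through the table gives one optimal edit sequence (2 edits):
  asr → lsr (sub a→l @1)
  lsr → lnr (sub s→n @2)
Edit distance = 2.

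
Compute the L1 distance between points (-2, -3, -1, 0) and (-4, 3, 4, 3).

Σ|x_i - y_i| = |-2 - (-4)| + |-3 - 3| + |-1 - 4| + |0 - 3| = 2 + 6 + 5 + 3 = 16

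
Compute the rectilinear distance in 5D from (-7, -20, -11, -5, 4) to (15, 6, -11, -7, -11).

Σ|x_i - y_i| = |-7 - 15| + |-20 - 6| + |-11 - (-11)| + |-5 - (-7)| + |4 - (-11)| = 22 + 26 + 0 + 2 + 15 = 65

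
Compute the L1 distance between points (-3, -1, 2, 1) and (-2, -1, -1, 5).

Σ|x_i - y_i| = |-3 - (-2)| + |-1 - (-1)| + |2 - (-1)| + |1 - 5| = 1 + 0 + 3 + 4 = 8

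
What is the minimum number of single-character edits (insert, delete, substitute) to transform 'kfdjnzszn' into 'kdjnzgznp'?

Let D[i][j] be the edit distance between the first i characters of 'kfdjnzszn' and the first j characters of 'kdjnzgznp', with D[i][0] = i, D[0][j] = j, and D[i][j] = D[i-1][j-1] if the characters match, else 1 + min(D[i-1][j], D[i][j-1], D[i-1][j-1]). Filling the table (rows: prefixes of 'kfdjnzszn', columns: prefixes of 'kdjnzgznp'):
     ε  k  d  j  n  z  g  z  n  p
  ε  0  1  2  3  4  5  6  7  8  9
  k  1  0  1  2  3  4  5  6  7  8
  f  2  1  1  2  3  4  5  6  7  8
  d  3  2  1  2  3  4  5  6  7  8
  j  4  3  2  1  2  3  4  5  6  7
  n  5  4  3  2  1  2  3  4  5  6
  z  6  5  4  3  2  1  2  3  4  5
  s  7  6  5  4  3  2  2  3  4  5
  z  8  7  6  5  4  3  3  2  3  4
  n  9  8  7  6  5  4  4  3  2  3
The bottom-right entry gives D[9][9] = 3, so no sequence of fewer than 3 edits works. Backtracking through the table gives one optimal edit sequence (3 edits):
  kfdjnzszn → kdjnzszn (del f @2)
  kdjnzszn → kdjnzgzn (sub s→g @6)
  kdjnzgzn → kdjnzgznp (ins p @9)
Edit distance = 3.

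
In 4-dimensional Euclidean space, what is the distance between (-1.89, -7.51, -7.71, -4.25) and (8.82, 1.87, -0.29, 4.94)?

√(Σ(x_i - y_i)²) = √((-1.89 - 8.82)² + (-7.51 - 1.87)² + (-7.71 - (-0.29))² + (-4.25 - 4.94)²)
= √((-10.71)² + (-9.38)² + (-7.42)² + (-9.19)²) = √(114.7041 + 87.9844 + 55.0564 + 84.4561) = √342.201 ≈ 18.4987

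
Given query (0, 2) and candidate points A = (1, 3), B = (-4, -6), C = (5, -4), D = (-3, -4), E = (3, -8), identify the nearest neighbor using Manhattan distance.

Distances: d(A) = 2, d(B) = 12, d(C) = 11, d(D) = 9, d(E) = 13. Nearest: A = (1, 3) with distance 2.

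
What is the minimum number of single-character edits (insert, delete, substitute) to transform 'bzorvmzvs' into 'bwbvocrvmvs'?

Let D[i][j] be the edit distance between the first i characters of 'bzorvmzvs' and the first j characters of 'bwbvocrvmvs', with D[i][0] = i, D[0][j] = j, and D[i][j] = D[i-1][j-1] if the characters match, else 1 + min(D[i-1][j], D[i][j-1], D[i-1][j-1]). Filling the table (rows: prefixes of 'bzorvmzvs', columns: prefixes of 'bwbvocrvmvs'):
     ε  b  w  b  v  o  c  r  v  m  v  s
  ε  0  1  2  3  4  5  6  7  8  9 10 11
  b  1  0  1  2  3  4  5  6  7  8  9 10
  z  2  1  1  2  3  4  5  6  7  8  9 10
  o  3  2  2  2  3  3  4  5  6  7  8  9
  r  4  3  3  3  3  4  4  4  5  6  7  8
  v  5  4  4  4  3  4  5  5  4  5  6  7
  m  6  5  5  5  4  4  5  6  5  4  5  6
  z  7  6  6  6  5  5  5  6  6  5  5  6
  v  8  7  7  7  6  6  6  6  6  6  5  6
  s  9  8  8  8  7  7  7  7  7  7  6  5
The bottom-right entry gives D[9][11] = 5, so no sequence of fewer than 5 edits works. Backtracking through the table gives one optimal edit sequence (5 edits):
  bzorvmzvs → bbzorvmzvs (ins b @1)
  bbzorvmzvs → bwbzorvmzvs (ins w @2)
  bwbzorvmzvs → bwbvorvmzvs (sub z→v @4)
  bwbvorvmzvs → bwbvocrvmzvs (ins c @6)
  bwbvocrvmzvs → bwbvocrvmvs (del z @10)
Edit distance = 5.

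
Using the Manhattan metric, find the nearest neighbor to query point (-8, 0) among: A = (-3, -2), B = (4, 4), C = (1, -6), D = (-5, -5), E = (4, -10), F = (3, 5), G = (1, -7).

Distances: d(A) = 7, d(B) = 16, d(C) = 15, d(D) = 8, d(E) = 22, d(F) = 16, d(G) = 16. Nearest: A = (-3, -2) with distance 7.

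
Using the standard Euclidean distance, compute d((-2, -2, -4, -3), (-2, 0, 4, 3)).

(Σ|x_i - y_i|^2)^(1/2) = (|-2 - (-2)|^2 + |-2 - 0|^2 + |-4 - 4|^2 + |-3 - 3|^2)^(1/2)
= (0^2 + 2^2 + 8^2 + 6^2)^(1/2) = (0 + 4 + 64 + 36)^(1/2) = (104)^(1/2) ≈ 10.198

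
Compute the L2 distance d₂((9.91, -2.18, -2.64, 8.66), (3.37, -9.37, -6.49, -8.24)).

√(Σ(x_i - y_i)²) = √((9.91 - 3.37)² + (-2.18 - (-9.37))² + (-2.64 - (-6.49))² + (8.66 - (-8.24))²)
= √(6.54² + 7.19² + 3.85² + 16.9²) = √(42.7716 + 51.6961 + 14.8225 + 285.61) = √394.9002 ≈ 19.8721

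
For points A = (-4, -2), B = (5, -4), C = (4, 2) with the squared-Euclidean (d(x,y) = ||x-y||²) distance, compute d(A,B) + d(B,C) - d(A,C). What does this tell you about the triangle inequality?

d(A,B) = 9² + 2² = 85, d(B,C) = 1² + 6² = 37, d(A,C) = 8² + 4² = 80.
d(A,B) + d(B,C) - d(A,C) = 85 + 37 - 80 = 122 - 80 = 42. This is ≥ 0, so the triangle inequality holds for these points.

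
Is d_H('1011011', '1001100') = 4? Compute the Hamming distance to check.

Differing positions: 3, 5, 6, 7. Hamming distance = 4, so the claim is true.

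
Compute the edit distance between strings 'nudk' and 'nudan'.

Let D[i][j] be the edit distance between the first i characters of 'nudk' and the first j characters of 'nudan', with D[i][0] = i, D[0][j] = j, and D[i][j] = D[i-1][j-1] if the characters match, else 1 + min(D[i-1][j], D[i][j-1], D[i-1][j-1]). Filling the table (rows: prefixes of 'nudk', columns: prefixes of 'nudan'):
     ε  n  u  d  a  n
  ε  0  1  2  3  4  5
  n  1  0  1  2  3  4
  u  2  1  0  1  2  3
  d  3  2  1  0  1  2
  k  4  3  2  1  1  2
The bottom-right entry gives D[4][5] = 2, so no sequence of fewer than 2 edits works. Backtracking through the table gives one optimal edit sequence (2 edits):
  nudk → nudak (ins a @4)
  nudak → nudan (sub k→n @5)
Edit distance = 2.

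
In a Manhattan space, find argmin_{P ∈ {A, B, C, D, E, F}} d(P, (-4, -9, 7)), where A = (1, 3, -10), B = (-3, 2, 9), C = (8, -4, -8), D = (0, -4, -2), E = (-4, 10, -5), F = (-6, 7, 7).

Distances: d(A) = 34, d(B) = 14, d(C) = 32, d(D) = 18, d(E) = 31, d(F) = 18. Nearest: B = (-3, 2, 9) with distance 14.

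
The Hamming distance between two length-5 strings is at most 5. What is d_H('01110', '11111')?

Differing positions: 1, 5. Hamming distance = 2. The maximum possible Hamming distance for length-5 strings is 5, so d_H/5 = 2/5 = 0.4.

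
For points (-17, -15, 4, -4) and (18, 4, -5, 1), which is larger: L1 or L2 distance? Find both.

L1 = |-17 - 18| + |-15 - 4| + |4 - (-5)| + |-4 - 1| = 35 + 19 + 9 + 5 = 68
L2 = √(35² + 19² + 9² + 5²) = √1692 ≈ 41.1339
L1 ≥ L2 always (equality iff movement is along one axis); L1 > L2 here.
Ratio L1/L2 = 68/√1692 ≈ 1.6531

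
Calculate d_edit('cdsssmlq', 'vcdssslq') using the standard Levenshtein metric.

Let D[i][j] be the edit distance between the first i characters of 'cdsssmlq' and the first j characters of 'vcdssslq', with D[i][0] = i, D[0][j] = j, and D[i][j] = D[i-1][j-1] if the characters match, else 1 + min(D[i-1][j], D[i][j-1], D[i-1][j-1]). Filling the table (rows: prefixes of 'cdsssmlq', columns: prefixes of 'vcdssslq'):
     ε  v  c  d  s  s  s  l  q
  ε  0  1  2  3  4  5  6  7  8
  c  1  1  1  2  3  4  5  6  7
  d  2  2  2  1  2  3  4  5  6
  s  3  3  3  2  1  2  3  4  5
  s  4  4  4  3  2  1  2  3  4
  s  5  5  5  4  3  2  1  2  3
  m  6  6  6  5  4  3  2  2  3
  l  7  7  7  6  5  4  3  2  3
  q  8  8  8  7  6  5  4  3  2
The bottom-right entry gives D[8][8] = 2, so no sequence of fewer than 2 edits works. Backtracking through the table gives one optimal edit sequence (2 edits):
  cdsssmlq → vcdsssmlq (ins v @1)
  vcdsssmlq → vcdssslq (del m @7)
Edit distance = 2.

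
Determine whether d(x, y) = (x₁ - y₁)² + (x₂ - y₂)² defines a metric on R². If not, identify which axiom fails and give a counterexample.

No. The squared Euclidean distance fails the triangle inequality. Counterexample: x = (0, 0), y = (2, 2), z = (4, 4). d(x,z) = 4² + 4² = 32, but d(x,y) + d(y,z) = (2² + 2²) + (2² + 2²) = 8 + 8 = 16. Since 32 > 16, the triangle inequality is violated. (Note: √d, the ordinary Euclidean distance, IS a metric.)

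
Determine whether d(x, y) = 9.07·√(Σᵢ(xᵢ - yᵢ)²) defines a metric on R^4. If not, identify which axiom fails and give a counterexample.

Yes. The L2 (Euclidean) norm induces a metric on R^4, and multiplying a metric by a positive constant 9.07 > 0 preserves all four axioms: non-negativity (9.07·||x-y|| ≥ 0), identity (9.07·||x-y|| = 0 ⟺ ||x-y|| = 0 ⟺ x = y), symmetry (||x-y|| = ||y-x||), and the triangle inequality (9.07·||x-z|| ≤ 9.07·||x-y|| + 9.07·||y-z||). So d is a metric.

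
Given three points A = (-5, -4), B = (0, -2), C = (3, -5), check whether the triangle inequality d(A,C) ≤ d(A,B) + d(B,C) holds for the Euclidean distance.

d(A,B) = √(5² + 2²) = √29 ≈ 5.3852, d(B,C) = √(3² + 3²) = √18 ≈ 4.2426, d(A,C) = √(8² + 1²) = √65 ≈ 8.0623.
d(A,C) ≈ 8.0623 ≤ 5.3852 + 4.2426 = 9.6278. Triangle inequality is satisfied.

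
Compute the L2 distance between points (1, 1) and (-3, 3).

(Σ|x_i - y_i|^2)^(1/2) = (|1 - (-3)|^2 + |1 - 3|^2)^(1/2)
= (4^2 + 2^2)^(1/2) = (16 + 4)^(1/2) = (20)^(1/2) ≈ 4.4721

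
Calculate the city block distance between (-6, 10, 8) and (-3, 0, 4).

Σ|x_i - y_i| = |-6 - (-3)| + |10 - 0| + |8 - 4| = 3 + 10 + 4 = 17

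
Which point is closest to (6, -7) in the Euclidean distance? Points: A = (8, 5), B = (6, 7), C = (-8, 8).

Distances: d(A) ≈ 12.1655, d(B) = 14, d(C) ≈ 20.5183. Nearest: A = (8, 5) with distance 12.1655.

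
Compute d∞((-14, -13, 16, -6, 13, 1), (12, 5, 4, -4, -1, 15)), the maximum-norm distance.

max(|x_i - y_i|) = max(|-14 - 12|, |-13 - 5|, |16 - 4|, |-6 - (-4)|, |13 - (-1)|, |1 - 15|) = max(26, 18, 12, 2, 14, 14) = 26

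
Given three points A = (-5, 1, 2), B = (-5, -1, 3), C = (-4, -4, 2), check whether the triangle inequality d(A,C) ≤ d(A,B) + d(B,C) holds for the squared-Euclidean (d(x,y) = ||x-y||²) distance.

d(A,B) = 0² + 2² + 1² = 5, d(B,C) = 1² + 3² + 1² = 11, d(A,C) = 1² + 5² + 0² = 26.
d(A,C) = 26 > 5 + 11 = 16. Triangle inequality is VIOLATED. (Squared-Euclidean is not a metric — this is a counterexample.)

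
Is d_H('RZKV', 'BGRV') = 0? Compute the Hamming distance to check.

Differing positions: 1, 2, 3. Hamming distance = 3, so the claim that d_H = 0 is false.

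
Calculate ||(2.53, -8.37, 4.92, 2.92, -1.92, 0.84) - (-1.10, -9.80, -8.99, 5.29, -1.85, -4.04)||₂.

√(Σ(x_i - y_i)²) = √((2.53 - (-1.1))² + (-8.37 - (-9.8))² + (4.92 - (-8.99))² + (2.92 - 5.29)² + (-1.92 - (-1.85))² + (0.84 - (-4.04))²)
= √(3.63² + 1.43² + 13.91² + (-2.37)² + (-0.07)² + 4.88²) = √(13.1769 + 2.0449 + 193.4881 + 5.6169 + 0.0049 + 23.8144) = √238.1461 ≈ 15.432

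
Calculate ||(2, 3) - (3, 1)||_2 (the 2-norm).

(Σ|x_i - y_i|^2)^(1/2) = (|2 - 3|^2 + |3 - 1|^2)^(1/2)
= (1^2 + 2^2)^(1/2) = (1 + 4)^(1/2) = (5)^(1/2) ≈ 2.2361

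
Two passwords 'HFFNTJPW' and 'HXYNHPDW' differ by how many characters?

Differing positions: 2, 3, 5, 6, 7. Hamming distance = 5.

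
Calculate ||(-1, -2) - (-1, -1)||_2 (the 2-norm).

(Σ|x_i - y_i|^2)^(1/2) = (|-1 - (-1)|^2 + |-2 - (-1)|^2)^(1/2)
= (0^2 + 1^2)^(1/2) = (0 + 1)^(1/2) = (1)^(1/2) = 1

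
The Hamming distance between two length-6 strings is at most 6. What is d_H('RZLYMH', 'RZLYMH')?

Differing positions: none. Hamming distance = 0. The maximum possible Hamming distance for length-6 strings is 6, so d_H/6 = 0/6 = 0.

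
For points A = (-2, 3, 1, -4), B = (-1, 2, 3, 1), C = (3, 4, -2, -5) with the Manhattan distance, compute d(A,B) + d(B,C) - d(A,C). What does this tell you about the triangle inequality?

d(A,B) = 1 + 1 + 2 + 5 = 9, d(B,C) = 4 + 2 + 5 + 6 = 17, d(A,C) = 5 + 1 + 3 + 1 = 10.
d(A,B) + d(B,C) - d(A,C) = 9 + 17 - 10 = 26 - 10 = 16. This is ≥ 0, so the triangle inequality holds for these points.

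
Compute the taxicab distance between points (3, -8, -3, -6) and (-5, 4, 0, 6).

Σ|x_i - y_i| = |3 - (-5)| + |-8 - 4| + |-3 - 0| + |-6 - 6| = 8 + 12 + 3 + 12 = 35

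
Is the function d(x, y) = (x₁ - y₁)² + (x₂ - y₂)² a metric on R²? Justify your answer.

No. The squared Euclidean distance fails the triangle inequality. Counterexample: x = (0, 0), y = (1, 3), z = (2, 6). d(x,z) = 2² + 6² = 40, but d(x,y) + d(y,z) = (1² + 3²) + (1² + 3²) = 10 + 10 = 20. Since 40 > 20, the triangle inequality is violated. (Note: √d, the ordinary Euclidean distance, IS a metric.)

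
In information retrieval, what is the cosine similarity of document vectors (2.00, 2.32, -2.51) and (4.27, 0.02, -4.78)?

With u = (2.00, 2.32, -2.51), v = (4.27, 0.02, -4.78):
u·v = 2·4.27 + 2.32·0.02 + (-2.51)·(-4.78) = 8.54 + 0.0464 + 11.9978 = 20.5842.
|u| = √(2² + 2.32² + (-2.51)²) = √(4 + 5.3824 + 6.3001) = √15.6825, |v| = √(4.27² + 0.02² + (-4.78)²) = √(18.2329 + 0.0004 + 22.8484) = √41.0817.
cos θ = (u·v)/(|u||v|) = 20.5842/(√15.6825·√41.0817) ≈ 0.811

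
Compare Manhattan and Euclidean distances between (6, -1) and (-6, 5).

L1 = |6 - (-6)| + |-1 - 5| = 12 + 6 = 18
L2 = √(12² + 6²) = √180 ≈ 13.4164
L1 ≥ L2 always (equality iff movement is along one axis); L1 > L2 here.
Ratio L1/L2 = 18/√180 ≈ 1.3416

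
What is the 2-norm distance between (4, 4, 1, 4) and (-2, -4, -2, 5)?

(Σ|x_i - y_i|^2)^(1/2) = (|4 - (-2)|^2 + |4 - (-4)|^2 + |1 - (-2)|^2 + |4 - 5|^2)^(1/2)
= (6^2 + 8^2 + 3^2 + 1^2)^(1/2) = (36 + 64 + 9 + 1)^(1/2) = (110)^(1/2) ≈ 10.4881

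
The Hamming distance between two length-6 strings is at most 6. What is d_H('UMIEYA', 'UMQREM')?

Differing positions: 3, 4, 5, 6. Hamming distance = 4. The maximum possible Hamming distance for length-6 strings is 6, so d_H/6 = 4/6 ≈ 0.6667.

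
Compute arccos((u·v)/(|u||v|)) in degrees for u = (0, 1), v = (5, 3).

With u = (0, 1), v = (5, 3):
u·v = 0·5 + 1·3 = 0 + 3 = 3.
|u| = √(0² + 1²) = √1, |v| = √(5² + 3²) = √34, so |u||v| = √(1·34) = √34.
cos θ = (u·v)/(|u||v|) = 3/√34 ≈ 0.514496
θ = arccos(0.514496) ≈ 59.04°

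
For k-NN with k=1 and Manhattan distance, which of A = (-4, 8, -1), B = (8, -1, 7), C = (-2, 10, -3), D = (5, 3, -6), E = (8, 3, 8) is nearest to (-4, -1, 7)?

Distances: d(A) = 17, d(B) = 12, d(C) = 23, d(D) = 26, d(E) = 17. Nearest: B = (8, -1, 7) with distance 12.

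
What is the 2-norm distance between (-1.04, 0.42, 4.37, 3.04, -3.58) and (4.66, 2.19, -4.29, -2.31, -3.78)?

(Σ|x_i - y_i|^2)^(1/2) = (|-1.04 - 4.66|^2 + |0.42 - 2.19|^2 + |4.37 - (-4.29)|^2 + |3.04 - (-2.31)|^2 + |-3.58 - (-3.78)|^2)^(1/2)
= (5.7^2 + 1.77^2 + 8.66^2 + 5.35^2 + 0.2^2)^(1/2) = (32.49 + 3.1329 + 74.9956 + 28.6225 + 0.04)^(1/2) = (139.281)^(1/2) ≈ 11.8017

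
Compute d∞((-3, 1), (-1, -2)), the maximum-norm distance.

max(|x_i - y_i|) = max(|-3 - (-1)|, |1 - (-2)|) = max(2, 3) = 3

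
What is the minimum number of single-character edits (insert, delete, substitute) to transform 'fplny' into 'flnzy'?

Let D[i][j] be the edit distance between the first i characters of 'fplny' and the first j characters of 'flnzy', with D[i][0] = i, D[0][j] = j, and D[i][j] = D[i-1][j-1] if the characters match, else 1 + min(D[i-1][j], D[i][j-1], D[i-1][j-1]). Filling the table (rows: prefixes of 'fplny', columns: prefixes of 'flnzy'):
     ε  f  l  n  z  y
  ε  0  1  2  3  4  5
  f  1  0  1  2  3  4
  p  2  1  1  2  3  4
  l  3  2  1  2  3  4
  n  4  3  2  1  2  3
  y  5  4  3  2  2  2
The bottom-right entry gives D[5][5] = 2, so no sequence of fewer than 2 edits works. Backtracking through the table gives one optimal edit sequence (2 edits):
  fplny → flny (del p @2)
  flny → flnzy (ins z @4)
Edit distance = 2.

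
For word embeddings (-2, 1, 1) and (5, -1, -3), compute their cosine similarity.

With u = (-2, 1, 1), v = (5, -1, -3):
u·v = (-2)·5 + 1·(-1) + 1·(-3) = (-10) + (-1) + (-3) = -14.
|u| = √((-2)² + 1² + 1²) = √6, |v| = √(5² + (-1)² + (-3)²) = √35, so |u||v| = √(6·35) = √210.
cos θ = (u·v)/(|u||v|) = -14/√210 ≈ -0.9661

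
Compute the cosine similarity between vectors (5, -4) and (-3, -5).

With u = (5, -4), v = (-3, -5):
u·v = 5·(-3) + (-4)·(-5) = (-15) + 20 = 5.
|u| = √(5² + (-4)²) = √41, |v| = √((-3)² + (-5)²) = √34, so |u||v| = √(41·34) = √1394.
cos θ = (u·v)/(|u||v|) = 5/√1394 ≈ 0.1339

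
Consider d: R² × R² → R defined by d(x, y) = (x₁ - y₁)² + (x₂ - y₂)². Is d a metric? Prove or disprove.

No. The squared Euclidean distance fails the triangle inequality. Counterexample: x = (0, 0), y = (4, 4), z = (8, 8). d(x,z) = 8² + 8² = 128, but d(x,y) + d(y,z) = (4² + 4²) + (4² + 4²) = 32 + 32 = 64. Since 128 > 64, the triangle inequality is violated. (Note: √d, the ordinary Euclidean distance, IS a metric.)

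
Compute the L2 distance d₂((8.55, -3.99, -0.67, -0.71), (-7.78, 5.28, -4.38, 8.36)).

√(Σ(x_i - y_i)²) = √((8.55 - (-7.78))² + (-3.99 - 5.28)² + (-0.67 - (-4.38))² + (-0.71 - 8.36)²)
= √(16.33² + (-9.27)² + 3.71² + (-9.07)²) = √(266.6689 + 85.9329 + 13.7641 + 82.2649) = √448.6308 ≈ 21.1809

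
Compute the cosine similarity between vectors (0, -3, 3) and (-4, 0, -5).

With u = (0, -3, 3), v = (-4, 0, -5):
u·v = 0·(-4) + (-3)·0 + 3·(-5) = 0 + 0 + (-15) = -15.
|u| = √(0² + (-3)² + 3²) = √18, |v| = √((-4)² + 0² + (-5)²) = √41, so |u||v| = √(18·41) = √738.
cos θ = (u·v)/(|u||v|) = -15/√738 ≈ -0.5522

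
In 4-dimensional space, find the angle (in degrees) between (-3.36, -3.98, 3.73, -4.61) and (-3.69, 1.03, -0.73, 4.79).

With u = (-3.36, -3.98, 3.73, -4.61), v = (-3.69, 1.03, -0.73, 4.79):
u·v = (-3.36)·(-3.69) + (-3.98)·1.03 + 3.73·(-0.73) + (-4.61)·4.79 = 12.3984 + (-4.0994) + (-2.7229) + (-22.0819) = -16.5058.
|u| = √((-3.36)² + (-3.98)² + 3.73² + (-4.61)²) = √(11.2896 + 15.8404 + 13.9129 + 21.2521) = √62.295, |v| = √((-3.69)² + 1.03² + (-0.73)² + 4.79²) = √(13.6161 + 1.0609 + 0.5329 + 22.9441) = √38.154.
cos θ = (u·v)/(|u||v|) = -16.5058/(√62.295·√38.154) ≈ -0.338563
θ = arccos(-0.338563) ≈ 109.79°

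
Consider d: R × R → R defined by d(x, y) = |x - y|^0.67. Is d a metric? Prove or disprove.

Yes. With 0 < p = 0.67 ≤ 1, d(x,y) = |x-y|^0.67 is a metric on R. Non-negativity and symmetry are immediate; |x-y|^0.67 = 0 ⟺ |x-y| = 0 ⟺ x = y. For the triangle inequality, the function t ↦ t^0.67 is subadditive on [0,∞) when p ≤ 1, so |x-z|^0.67 ≤ (|x-y| + |y-z|)^0.67 ≤ |x-y|^0.67 + |y-z|^0.67.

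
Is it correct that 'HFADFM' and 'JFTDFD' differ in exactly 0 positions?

Differing positions: 1, 3, 6. Hamming distance = 3, so the claim that d_H = 0 is false.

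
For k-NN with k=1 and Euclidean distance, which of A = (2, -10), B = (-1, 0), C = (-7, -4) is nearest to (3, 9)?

Distances: d(A) ≈ 19.0263, d(B) ≈ 9.8489, d(C) ≈ 16.4012. Nearest: B = (-1, 0) with distance 9.8489.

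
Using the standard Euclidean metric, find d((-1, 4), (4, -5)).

√(Σ(x_i - y_i)²) = √((-1 - 4)² + (4 - (-5))²)
= √((-5)² + 9²) = √(25 + 81) = √106 ≈ 10.2956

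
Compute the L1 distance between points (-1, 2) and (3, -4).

Σ|x_i - y_i| = |-1 - 3| + |2 - (-4)| = 4 + 6 = 10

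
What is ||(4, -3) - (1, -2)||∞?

max(|x_i - y_i|) = max(|4 - 1|, |-3 - (-2)|) = max(3, 1) = 3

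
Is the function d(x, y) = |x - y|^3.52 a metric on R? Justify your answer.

No. d(x,y) = |x-y|^3.52 fails the triangle inequality since p = 3.52 > 1. Counterexample: x = 2, y = 10, z = 14. d(x,z) = |2 - 14|^3.52 = 12^3.52 ≈ 6290.9754, but d(x,y) + d(y,z) = 8^3.52 + 4^3.52 ≈ 1509.6517 + 131.5986 = 1641.2503. Since 6290.9754 > 1641.2503, the triangle inequality is violated.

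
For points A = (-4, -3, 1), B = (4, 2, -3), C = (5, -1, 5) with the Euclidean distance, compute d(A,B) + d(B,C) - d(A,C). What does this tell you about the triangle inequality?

d(A,B) = √(8² + 5² + 4²) = √105 ≈ 10.247, d(B,C) = √(1² + 3² + 8²) = √74 ≈ 8.6023, d(A,C) = √(9² + 2² + 4²) = √101 ≈ 10.0499.
d(A,B) + d(B,C) - d(A,C) = 10.247 + 8.6023 - 10.0499 = 18.8493 - 10.0499 = 8.7994 (to 4 decimal places). This is ≥ 0, so the triangle inequality holds for these points.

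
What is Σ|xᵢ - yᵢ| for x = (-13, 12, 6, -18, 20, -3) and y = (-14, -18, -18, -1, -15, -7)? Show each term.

Σ|x_i - y_i| = |-13 - (-14)| + |12 - (-18)| + |6 - (-18)| + |-18 - (-1)| + |20 - (-15)| + |-3 - (-7)| = 1 + 30 + 24 + 17 + 35 + 4 = 111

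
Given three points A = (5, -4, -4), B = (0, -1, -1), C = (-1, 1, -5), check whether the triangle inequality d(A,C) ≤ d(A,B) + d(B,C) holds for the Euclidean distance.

d(A,B) = √(5² + 3² + 3²) = √43 ≈ 6.5574, d(B,C) = √(1² + 2² + 4²) = √21 ≈ 4.5826, d(A,C) = √(6² + 5² + 1²) = √62 ≈ 7.874.
d(A,C) ≈ 7.874 ≤ 6.5574 + 4.5826 = 11.14. Triangle inequality is satisfied.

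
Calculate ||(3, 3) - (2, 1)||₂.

√(Σ(x_i - y_i)²) = √((3 - 2)² + (3 - 1)²)
= √(1² + 2²) = √(1 + 4) = √5 ≈ 2.2361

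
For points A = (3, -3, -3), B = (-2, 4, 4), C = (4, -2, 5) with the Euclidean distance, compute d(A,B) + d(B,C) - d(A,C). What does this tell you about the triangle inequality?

d(A,B) = √(5² + 7² + 7²) = √123 ≈ 11.0905, d(B,C) = √(6² + 6² + 1²) = √73 ≈ 8.544, d(A,C) = √(1² + 1² + 8²) = √66 ≈ 8.124.
d(A,B) + d(B,C) - d(A,C) = 11.0905 + 8.544 - 8.124 = 19.6345 - 8.124 = 11.5105 (to 4 decimal places). This is ≥ 0, so the triangle inequality holds for these points.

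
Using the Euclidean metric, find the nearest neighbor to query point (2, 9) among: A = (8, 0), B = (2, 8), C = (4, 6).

Distances: d(A) ≈ 10.8167, d(B) = 1, d(C) ≈ 3.6056. Nearest: B = (2, 8) with distance 1.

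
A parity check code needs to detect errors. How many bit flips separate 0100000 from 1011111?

Differing positions: 1, 2, 3, 4, 5, 6, 7. Hamming distance = 7.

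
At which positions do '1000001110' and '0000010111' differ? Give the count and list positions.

Differing positions: 1, 6, 7, 10. Hamming distance = 4.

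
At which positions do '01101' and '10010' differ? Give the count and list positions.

Differing positions: 1, 2, 3, 4, 5. Hamming distance = 5.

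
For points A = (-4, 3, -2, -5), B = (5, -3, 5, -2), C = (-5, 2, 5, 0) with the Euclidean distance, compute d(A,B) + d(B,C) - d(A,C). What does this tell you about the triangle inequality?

d(A,B) = √(9² + 6² + 7² + 3²) = √175 ≈ 13.2288, d(B,C) = √(10² + 5² + 0² + 2²) = √129 ≈ 11.3578, d(A,C) = √(1² + 1² + 7² + 5²) = √76 ≈ 8.7178.
d(A,B) + d(B,C) - d(A,C) = 13.2288 + 11.3578 - 8.7178 = 24.5866 - 8.7178 = 15.8688 (to 4 decimal places). This is ≥ 0, so the triangle inequality holds for these points.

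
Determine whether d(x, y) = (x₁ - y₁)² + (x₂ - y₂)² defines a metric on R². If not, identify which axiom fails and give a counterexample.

No. The squared Euclidean distance fails the triangle inequality. Counterexample: x = (0, 0), y = (4, 3), z = (8, 6). d(x,z) = 8² + 6² = 100, but d(x,y) + d(y,z) = (4² + 3²) + (4² + 3²) = 25 + 25 = 50. Since 100 > 50, the triangle inequality is violated. (Note: √d, the ordinary Euclidean distance, IS a metric.)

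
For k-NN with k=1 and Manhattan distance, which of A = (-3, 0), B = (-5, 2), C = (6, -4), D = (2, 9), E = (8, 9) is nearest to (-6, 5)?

Distances: d(A) = 8, d(B) = 4, d(C) = 21, d(D) = 12, d(E) = 18. Nearest: B = (-5, 2) with distance 4.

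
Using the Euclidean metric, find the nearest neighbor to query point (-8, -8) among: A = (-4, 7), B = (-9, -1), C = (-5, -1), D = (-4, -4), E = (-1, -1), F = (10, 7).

Distances: d(A) ≈ 15.5242, d(B) ≈ 7.0711, d(C) ≈ 7.6158, d(D) ≈ 5.6569, d(E) ≈ 9.8995, d(F) ≈ 23.4307. Nearest: D = (-4, -4) with distance 5.6569.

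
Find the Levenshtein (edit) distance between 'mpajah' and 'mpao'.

Let D[i][j] be the edit distance between the first i characters of 'mpajah' and the first j characters of 'mpao', with D[i][0] = i, D[0][j] = j, and D[i][j] = D[i-1][j-1] if the characters match, else 1 + min(D[i-1][j], D[i][j-1], D[i-1][j-1]). Filling the table (rows: prefixes of 'mpajah', columns: prefixes of 'mpao'):
     ε  m  p  a  o
  ε  0  1  2  3  4
  m  1  0  1  2  3
  p  2  1  0  1  2
  a  3  2  1  0  1
  j  4  3  2  1  1
  a  5  4  3  2  2
  h  6  5  4  3  3
The bottom-right entry gives D[6][4] = 3, so no sequence of fewer than 3 edits works. Backtracking through the table gives one optimal edit sequence (3 edits):
  mpajah → mpjah (del a @3)
  mpjah → mpah (del j @3)
  mpah → mpao (sub h→o @4)
Edit distance = 3.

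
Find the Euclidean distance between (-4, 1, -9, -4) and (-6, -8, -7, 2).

√(Σ(x_i - y_i)²) = √((-4 - (-6))² + (1 - (-8))² + (-9 - (-7))² + (-4 - 2)²)
= √(2² + 9² + (-2)² + (-6)²) = √(4 + 81 + 4 + 36) = √125 ≈ 11.1803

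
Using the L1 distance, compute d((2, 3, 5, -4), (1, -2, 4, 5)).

Σ|x_i - y_i| = |2 - 1| + |3 - (-2)| + |5 - 4| + |-4 - 5| = 1 + 5 + 1 + 9 = 16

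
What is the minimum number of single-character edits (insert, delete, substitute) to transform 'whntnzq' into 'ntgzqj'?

Let D[i][j] be the edit distance between the first i characters of 'whntnzq' and the first j characters of 'ntgzqj', with D[i][0] = i, D[0][j] = j, and D[i][j] = D[i-1][j-1] if the characters match, else 1 + min(D[i-1][j], D[i][j-1], D[i-1][j-1]). Filling the table (rows: prefixes of 'whntnzq', columns: prefixes of 'ntgzqj'):
     ε  n  t  g  z  q  j
  ε  0  1  2  3  4  5  6
  w  1  1  2  3  4  5  6
  h  2  2  2  3  4  5  6
  n  3  2  3  3  4  5  6
  t  4  3  2  3  4  5  6
  n  5  4  3  3  4  5  6
  z  6  5  4  4  3  4  5
  q  7  6  5  5  4  3  4
The bottom-right entry gives D[7][6] = 4, so no sequence of fewer than 4 edits works. Backtracking through the table gives one optimal edit sequence (4 edits):
  whntnzq → hntnzq (del w @1)
  hntnzq → ntnzq (del h @1)
  ntnzq → ntgzq (sub n→g @3)
  ntgzq → ntgzqj (ins j @6)
Edit distance = 4.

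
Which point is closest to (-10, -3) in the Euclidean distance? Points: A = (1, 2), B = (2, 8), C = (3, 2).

Distances: d(A) ≈ 12.083, d(B) ≈ 16.2788, d(C) ≈ 13.9284. Nearest: A = (1, 2) with distance 12.083.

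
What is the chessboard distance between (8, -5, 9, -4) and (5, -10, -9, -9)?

max(|x_i - y_i|) = max(|8 - 5|, |-5 - (-10)|, |9 - (-9)|, |-4 - (-9)|) = max(3, 5, 18, 5) = 18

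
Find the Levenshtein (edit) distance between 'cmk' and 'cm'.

Let D[i][j] be the edit distance between the first i characters of 'cmk' and the first j characters of 'cm', with D[i][0] = i, D[0][j] = j, and D[i][j] = D[i-1][j-1] if the characters match, else 1 + min(D[i-1][j], D[i][j-1], D[i-1][j-1]). Filling the table (rows: prefixes of 'cmk', columns: prefixes of 'cm'):
     ε  c  m
  ε  0  1  2
  c  1  0  1
  m  2  1  0
  k  3  2  1
The bottom-right entry gives D[3][2] = 1, so no sequence of fewer than 1 edit works. Backtracking through the table gives one optimal edit sequence (1 edit):
  cmk → cm (del k @3)
Edit distance = 1.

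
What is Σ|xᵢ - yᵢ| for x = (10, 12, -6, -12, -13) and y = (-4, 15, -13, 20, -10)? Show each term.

Σ|x_i - y_i| = |10 - (-4)| + |12 - 15| + |-6 - (-13)| + |-12 - 20| + |-13 - (-10)| = 14 + 3 + 7 + 32 + 3 = 59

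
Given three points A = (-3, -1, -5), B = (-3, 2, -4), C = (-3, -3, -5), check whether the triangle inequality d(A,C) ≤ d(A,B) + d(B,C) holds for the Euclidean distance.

d(A,B) = √(0² + 3² + 1²) = √10 ≈ 3.1623, d(B,C) = √(0² + 5² + 1²) = √26 ≈ 5.099, d(A,C) = √(0² + 2² + 0²) = √4 = 2.
d(A,C) = 2 ≤ 3.1623 + 5.099 = 8.2613. Triangle inequality is satisfied.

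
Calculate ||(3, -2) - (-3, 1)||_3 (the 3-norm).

(Σ|x_i - y_i|^3)^(1/3) = (|3 - (-3)|^3 + |-2 - 1|^3)^(1/3)
= (6^3 + 3^3)^(1/3) = (216 + 27)^(1/3) = (243)^(1/3) ≈ 6.2403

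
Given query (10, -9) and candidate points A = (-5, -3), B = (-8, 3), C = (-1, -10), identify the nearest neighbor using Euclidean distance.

Distances: d(A) ≈ 16.1555, d(B) ≈ 21.6333, d(C) ≈ 11.0454. Nearest: C = (-1, -10) with distance 11.0454.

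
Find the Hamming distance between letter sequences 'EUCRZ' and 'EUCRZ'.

Differing positions: none. Hamming distance = 0.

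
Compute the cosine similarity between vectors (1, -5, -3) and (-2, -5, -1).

With u = (1, -5, -3), v = (-2, -5, -1):
u·v = 1·(-2) + (-5)·(-5) + (-3)·(-1) = (-2) + 25 + 3 = 26.
|u| = √(1² + (-5)² + (-3)²) = √35, |v| = √((-2)² + (-5)² + (-1)²) = √30, so |u||v| = √(35·30) = √1050.
cos θ = (u·v)/(|u||v|) = 26/√1050 ≈ 0.8024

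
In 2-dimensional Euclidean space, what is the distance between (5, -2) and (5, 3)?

√(Σ(x_i - y_i)²) = √((5 - 5)² + (-2 - 3)²)
= √(0² + (-5)²) = √(0 + 25) = √25 = 5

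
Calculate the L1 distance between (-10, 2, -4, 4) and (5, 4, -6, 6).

Σ|x_i - y_i| = |-10 - 5| + |2 - 4| + |-4 - (-6)| + |4 - 6| = 15 + 2 + 2 + 2 = 21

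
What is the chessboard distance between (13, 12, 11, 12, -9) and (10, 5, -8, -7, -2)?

max(|x_i - y_i|) = max(|13 - 10|, |12 - 5|, |11 - (-8)|, |12 - (-7)|, |-9 - (-2)|) = max(3, 7, 19, 19, 7) = 19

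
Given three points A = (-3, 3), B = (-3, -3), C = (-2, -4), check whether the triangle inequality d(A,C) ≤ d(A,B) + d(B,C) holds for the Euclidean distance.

d(A,B) = √(0² + 6²) = √36 = 6, d(B,C) = √(1² + 1²) = √2 ≈ 1.4142, d(A,C) = √(1² + 7²) = √50 ≈ 7.0711.
d(A,C) ≈ 7.0711 ≤ 6 + 1.4142 = 7.4142. Triangle inequality is satisfied.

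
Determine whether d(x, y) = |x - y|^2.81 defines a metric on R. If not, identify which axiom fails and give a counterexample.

No. d(x,y) = |x-y|^2.81 fails the triangle inequality since p = 2.81 > 1. Counterexample: x = -2, y = 8, z = 20. d(x,z) = |-2 - 20|^2.81 = 22^2.81 ≈ 5918.4466, but d(x,y) + d(y,z) = 10^2.81 + 12^2.81 ≈ 645.6542 + 1077.7035 = 1723.3577. Since 5918.4466 > 1723.3577, the triangle inequality is violated.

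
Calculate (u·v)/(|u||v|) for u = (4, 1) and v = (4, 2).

With u = (4, 1), v = (4, 2):
u·v = 4·4 + 1·2 = 16 + 2 = 18.
|u| = √(4² + 1²) = √17, |v| = √(4² + 2²) = √20, so |u||v| = √(17·20) = √340.
cos θ = (u·v)/(|u||v|) = 18/√340 ≈ 0.9762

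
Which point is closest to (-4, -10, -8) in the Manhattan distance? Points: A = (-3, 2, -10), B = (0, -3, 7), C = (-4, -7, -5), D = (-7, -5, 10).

Distances: d(A) = 15, d(B) = 26, d(C) = 6, d(D) = 26. Nearest: C = (-4, -7, -5) with distance 6.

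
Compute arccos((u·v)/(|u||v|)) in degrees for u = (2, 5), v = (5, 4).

With u = (2, 5), v = (5, 4):
u·v = 2·5 + 5·4 = 10 + 20 = 30.
|u| = √(2² + 5²) = √29, |v| = √(5² + 4²) = √41, so |u||v| = √(29·41) = √1189.
cos θ = (u·v)/(|u||v|) = 30/√1189 ≈ 0.870022
θ = arccos(0.870022) ≈ 29.54°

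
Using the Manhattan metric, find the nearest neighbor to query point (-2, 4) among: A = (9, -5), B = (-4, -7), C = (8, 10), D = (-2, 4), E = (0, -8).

Distances: d(A) = 20, d(B) = 13, d(C) = 16, d(D) = 0, d(E) = 14. Nearest: D = (-2, 4) with distance 0.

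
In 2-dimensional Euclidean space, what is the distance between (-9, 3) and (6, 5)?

√(Σ(x_i - y_i)²) = √((-9 - 6)² + (3 - 5)²)
= √((-15)² + (-2)²) = √(225 + 4) = √229 ≈ 15.1327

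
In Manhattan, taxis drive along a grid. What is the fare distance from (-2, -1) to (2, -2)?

Σ|x_i - y_i| = |-2 - 2| + |-1 - (-2)| = 4 + 1 = 5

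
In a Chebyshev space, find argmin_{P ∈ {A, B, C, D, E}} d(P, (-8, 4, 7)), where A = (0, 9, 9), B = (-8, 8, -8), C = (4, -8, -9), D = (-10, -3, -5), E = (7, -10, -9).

Distances: d(A) = 8, d(B) = 15, d(C) = 16, d(D) = 12, d(E) = 16. Nearest: A = (0, 9, 9) with distance 8.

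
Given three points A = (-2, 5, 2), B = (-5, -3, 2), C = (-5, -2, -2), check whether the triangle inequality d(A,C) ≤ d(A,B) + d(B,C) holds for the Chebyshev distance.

d(A,B) = max(3, 8, 0) = 8, d(B,C) = max(0, 1, 4) = 4, d(A,C) = max(3, 7, 4) = 7.
d(A,C) = 7 ≤ 8 + 4 = 12. Triangle inequality is satisfied.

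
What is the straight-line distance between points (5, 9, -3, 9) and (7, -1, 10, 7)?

√(Σ(x_i - y_i)²) = √((5 - 7)² + (9 - (-1))² + (-3 - 10)² + (9 - 7)²)
= √((-2)² + 10² + (-13)² + 2²) = √(4 + 100 + 169 + 4) = √277 ≈ 16.6433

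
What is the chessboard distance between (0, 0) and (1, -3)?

max(|x_i - y_i|) = max(|0 - 1|, |0 - (-3)|) = max(1, 3) = 3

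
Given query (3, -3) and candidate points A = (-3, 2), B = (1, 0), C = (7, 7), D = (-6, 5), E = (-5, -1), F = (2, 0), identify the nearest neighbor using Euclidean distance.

Distances: d(A) ≈ 7.8102, d(B) ≈ 3.6056, d(C) ≈ 10.7703, d(D) ≈ 12.0416, d(E) ≈ 8.2462, d(F) ≈ 3.1623. Nearest: F = (2, 0) with distance 3.1623.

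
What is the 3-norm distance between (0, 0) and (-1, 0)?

(Σ|x_i - y_i|^3)^(1/3) = (|0 - (-1)|^3 + |0 - 0|^3)^(1/3)
= (1^3 + 0^3)^(1/3) = (1 + 0)^(1/3) = (1)^(1/3) = 1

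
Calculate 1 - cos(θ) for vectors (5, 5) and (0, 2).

With u = (5, 5), v = (0, 2):
u·v = 5·0 + 5·2 = 0 + 10 = 10.
|u| = √(5² + 5²) = √50, |v| = √(0² + 2²) = √4, so |u||v| = √(50·4) = √200.
cos θ = (u·v)/(|u||v|) = 10/√200 ≈ 0.7071
Cosine distance = 1 - cos θ ≈ 1 - 0.7071 = 0.2929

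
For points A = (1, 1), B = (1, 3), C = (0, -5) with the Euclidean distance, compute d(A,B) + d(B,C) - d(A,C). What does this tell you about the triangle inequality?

d(A,B) = √(0² + 2²) = √4 = 2, d(B,C) = √(1² + 8²) = √65 ≈ 8.0623, d(A,C) = √(1² + 6²) = √37 ≈ 6.0828.
d(A,B) + d(B,C) - d(A,C) = 2 + 8.0623 - 6.0828 = 10.0623 - 6.0828 = 3.9795 (to 4 decimal places). This is ≥ 0, so the triangle inequality holds for these points.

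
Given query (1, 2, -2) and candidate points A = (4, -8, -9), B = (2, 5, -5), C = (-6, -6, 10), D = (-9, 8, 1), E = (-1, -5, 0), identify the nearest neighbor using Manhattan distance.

Distances: d(A) = 20, d(B) = 7, d(C) = 27, d(D) = 19, d(E) = 11. Nearest: B = (2, 5, -5) with distance 7.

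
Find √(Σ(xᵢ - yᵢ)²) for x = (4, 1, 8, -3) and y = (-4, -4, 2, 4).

√(Σ(x_i - y_i)²) = √((4 - (-4))² + (1 - (-4))² + (8 - 2)² + (-3 - 4)²)
= √(8² + 5² + 6² + (-7)²) = √(64 + 25 + 36 + 49) = √174 ≈ 13.1909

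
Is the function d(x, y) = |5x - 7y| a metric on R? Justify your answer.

No. d fails symmetry: d(5, 4) = |5·5 - 7·4| = |-3| = 3, but d(4, 5) = |5·4 - 7·5| = |-15| = 15. Since 3 ≠ 15, d(x,y) ≠ d(y,x) in general.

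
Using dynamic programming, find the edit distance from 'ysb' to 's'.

Let D[i][j] be the edit distance between the first i characters of 'ysb' and the first j characters of 's', with D[i][0] = i, D[0][j] = j, and D[i][j] = D[i-1][j-1] if the characters match, else 1 + min(D[i-1][j], D[i][j-1], D[i-1][j-1]). Filling the table (rows: prefixes of 'ysb', columns: prefixes of 's'):
     ε  s
  ε  0  1
  y  1  1
  s  2  1
  b  3  2
The bottom-right entry gives D[3][1] = 2, so no sequence of fewer than 2 edits works. Backtracking through the table gives one optimal edit sequence (2 edits):
  ysb → sb (del y @1)
  sb → s (del b @2)
Edit distance = 2.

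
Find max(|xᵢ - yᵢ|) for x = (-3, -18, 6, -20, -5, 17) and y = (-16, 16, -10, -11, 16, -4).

max(|x_i - y_i|) = max(|-3 - (-16)|, |-18 - 16|, |6 - (-10)|, |-20 - (-11)|, |-5 - 16|, |17 - (-4)|) = max(13, 34, 16, 9, 21, 21) = 34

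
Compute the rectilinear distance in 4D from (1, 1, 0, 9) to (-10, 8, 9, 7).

Σ|x_i - y_i| = |1 - (-10)| + |1 - 8| + |0 - 9| + |9 - 7| = 11 + 7 + 9 + 2 = 29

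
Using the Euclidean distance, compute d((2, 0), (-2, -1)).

(Σ|x_i - y_i|^2)^(1/2) = (|2 - (-2)|^2 + |0 - (-1)|^2)^(1/2)
= (4^2 + 1^2)^(1/2) = (16 + 1)^(1/2) = (17)^(1/2) ≈ 4.1231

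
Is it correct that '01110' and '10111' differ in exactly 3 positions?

Differing positions: 1, 2, 5. Hamming distance = 3, so the claim is true.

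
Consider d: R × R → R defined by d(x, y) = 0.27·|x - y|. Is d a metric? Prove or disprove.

Yes. Since |x - y| is a metric on R and 0.27 > 0, the positive scalar multiple 0.27·|x - y| is also a metric: scaling by a positive constant preserves non-negativity, identity (d=0 ⟺ |x-y|=0 ⟺ x=y), symmetry, and the triangle inequality.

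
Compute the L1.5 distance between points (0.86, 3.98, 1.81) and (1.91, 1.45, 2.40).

(Σ|x_i - y_i|^1.5)^(1/1.5) = (|0.86 - 1.91|^1.5 + |3.98 - 1.45|^1.5 + |1.81 - 2.4|^1.5)^(1/1.5)
= (1.05^1.5 + 2.53^1.5 + 0.59^1.5)^(1/1.5) ≈ (1.0759 + 4.0242 + 0.4532)^(1/1.5) = (5.5533)^(1/1.5) ≈ 3.1359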